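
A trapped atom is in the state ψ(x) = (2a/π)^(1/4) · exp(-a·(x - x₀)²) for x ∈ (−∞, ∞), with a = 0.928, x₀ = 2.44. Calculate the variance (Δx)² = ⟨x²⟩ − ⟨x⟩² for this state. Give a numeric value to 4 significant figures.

Compute ⟨x⟩ and ⟨x²⟩ separately, then (Δx)² = ⟨x²⟩ − ⟨x⟩².
Gaussian moments (u = x − x₀): ∫u^(2j)·e^(−2au²) du = (2j−1)!!/(4a)^j · √(π/(2a)), odd powers integrate to 0; here √(π/(2a)) = 1.3010.
⟨x⟩ = 2.4400 and ⟨x²⟩ = 6.2230.
(Δx)² = 6.2230 − (2.4400)² = 0.26940.

0.2694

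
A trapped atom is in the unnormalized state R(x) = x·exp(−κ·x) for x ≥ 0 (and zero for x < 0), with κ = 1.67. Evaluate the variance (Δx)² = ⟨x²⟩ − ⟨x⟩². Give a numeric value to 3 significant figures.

Compute ⟨x⟩ and ⟨x²⟩ separately, then (Δx)² = ⟨x²⟩ − ⟨x⟩².
Every integrand reduces to terms xʲ·e^(−2κx) on [0, ∞); use ∫₀^∞ xʲ·e^(−2κx) dx = j!/(2κ)^(j+1).
Normalization: ∫|R|² dx = 0.053677.
⟨x⟩ = 0.89820 and ⟨x²⟩ = 1.0757.
(Δx)² = 1.0757 − (0.89820)² = 0.26892.

0.269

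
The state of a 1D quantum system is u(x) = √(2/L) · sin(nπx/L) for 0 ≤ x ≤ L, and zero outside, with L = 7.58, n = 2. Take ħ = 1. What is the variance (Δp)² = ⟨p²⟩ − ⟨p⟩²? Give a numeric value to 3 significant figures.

Compute ⟨p⟩ and ⟨p²⟩ separately; (Δp)² = ⟨p²⟩ − ⟨p⟩².
d/dx sin(nπx/L) = (nπ/L)·cos(nπx/L) and d²/dx² sin(nπx/L) = −(nπ/L)²·sin(nπx/L); on 0 ≤ x ≤ L, ∫sin²(nπx/L) dx = L/2 and ∫sin(nπx/L)·cos(nπx/L) dx = 0.
⟨p⟩ = 0.0000 and ⟨p²⟩ = 0.68710.
(Δp)² = 0.68710 − (0.0000)² = 0.68710.

0.687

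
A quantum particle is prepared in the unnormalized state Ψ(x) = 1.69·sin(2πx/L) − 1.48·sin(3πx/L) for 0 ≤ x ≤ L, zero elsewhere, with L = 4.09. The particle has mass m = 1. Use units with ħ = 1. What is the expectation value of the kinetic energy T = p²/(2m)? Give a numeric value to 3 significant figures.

1.82

T = −(ħ²/2m) d²/dx², so ⟨T⟩ = −(ħ²/2m) ∫ Ψ*·Ψ'' dx / ∫|Ψ|² dx; with m = 1.
d²/dx² sin(jπx/L) = −(jπ/L)²·sin(jπx/L); on 0 ≤ x ≤ L, ∫sin²(jπx/L) dx = L/2 and ∫sin(jπx/L)·sin(lπx/L) dx = 0 for j ≠ l, so only diagonal terms survive in ∫|Ψ|² and ∫Ψ·Ψ″; ∫Ψ·Ψ′ dx = [Ψ²/2] between the walls = 0.
State is unnormalized: ∫|Ψ|² dx = 10.320, and ∫Ψ*·(−ħ²/2m · Ψ'') dx = 18.785, so ⟨T⟩ = 18.785 / 10.320.
⟨T⟩ = 1.8202.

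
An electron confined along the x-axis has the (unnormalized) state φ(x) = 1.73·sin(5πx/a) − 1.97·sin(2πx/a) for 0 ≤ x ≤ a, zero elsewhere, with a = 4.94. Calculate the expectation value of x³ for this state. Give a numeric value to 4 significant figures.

⟨x³⟩ = ∫ x³·|φ|² dx / ∫|φ|² dx (integrals over the domain).
On 0 ≤ x ≤ a (j ≠ l): ∫sin²(jπx/a) dx = a/2, ∫sin(jπx/a)·sin(lπx/a) dx = 0; diagonal moments ∫x·sin²(jπx/a) dx = a²/4, ∫x²·sin²(jπx/a) dx = a³·(1/6 − 1/(4j²π²)); cross terms ∫x·sin(jπx/a)·sin(lπx/a) dx = 0 for j + l even and −4jla²/(π²(j² − l²)²) for j + l odd, ∫x²·sin(jπx/a)·sin(lπx/a) dx = (−1)^(j+l)·4jla³/(π²(j² − l²)²); higher powers the same way via product-to-sum and parts.
State is unnormalized: ∫|φ|² dx = 16.978, and ∫φ*·x³·φ dx = 540.01, so ⟨x³⟩ = 540.01 / 16.978.
⟨x³⟩ = 31.806.

31.81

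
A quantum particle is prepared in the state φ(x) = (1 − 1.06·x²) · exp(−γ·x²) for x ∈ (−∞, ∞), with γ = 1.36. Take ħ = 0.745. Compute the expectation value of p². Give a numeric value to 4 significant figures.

1.726

p² φ = −ħ² d²φ/dx²; ⟨p²⟩ = −ħ² ∫ φ*·φ'' dx / ∫|φ|² dx.
Expand each integrand as polynomial × e^(−2γx²) and use ∫x^(2j)·e^(−2γx²) dx = (2j−1)!!/(4γ)^j · √(π/(2γ)), odd powers → 0; here √(π/(2γ)) = 1.0747. Differentiate with the product rule, d/dx e^(−γx²) = −2γx·e^(−γx²).
State is unnormalized: ∫|φ|² dx = 0.77830, and ∫φ*·(−ħ² φ'') dx = 1.3430, so ⟨p²⟩ = 1.3430 / 0.77830.
⟨p²⟩ = 1.7255.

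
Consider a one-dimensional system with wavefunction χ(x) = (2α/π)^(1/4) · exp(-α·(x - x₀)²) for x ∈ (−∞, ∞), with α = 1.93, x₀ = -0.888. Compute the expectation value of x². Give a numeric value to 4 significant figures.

0.9181

⟨x²⟩ = ∫ x²·|χ|² dx (integrals over the domain).
Gaussian moments (u = x − x₀): ∫u^(2j)·e^(−2αu²) du = (2j−1)!!/(4α)^j · √(π/(2α)), odd powers integrate to 0; here √(π/(2α)) = 0.90216.
⟨x²⟩ = 0.91808.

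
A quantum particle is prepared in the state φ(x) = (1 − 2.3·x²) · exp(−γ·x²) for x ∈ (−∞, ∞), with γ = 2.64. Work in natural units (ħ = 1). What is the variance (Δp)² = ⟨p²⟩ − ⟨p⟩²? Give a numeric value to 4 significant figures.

6.603

Compute ⟨p⟩ and ⟨p²⟩ separately; (Δp)² = ⟨p²⟩ − ⟨p⟩².
Expand each integrand as polynomial × e^(−2γx²) and use ∫x^(2j)·e^(−2γx²) dx = (2j−1)!!/(4γ)^j · √(π/(2γ)), odd powers → 0; here √(π/(2γ)) = 0.77136. Differentiate with the product rule, d/dx e^(−γx²) = −2γx·e^(−γx²).
Normalization: ∫|φ|² dx = 0.54513.
⟨p⟩ = 0.0000 and ⟨p²⟩ = 6.6034.
(Δp)² = 6.6034 − (0.0000)² = 6.6034.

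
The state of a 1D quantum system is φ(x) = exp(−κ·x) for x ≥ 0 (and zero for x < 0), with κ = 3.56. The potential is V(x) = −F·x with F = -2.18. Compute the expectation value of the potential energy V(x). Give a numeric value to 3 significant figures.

0.306

⟨V⟩ = ∫ V(x)·|φ|² dx / ∫|φ|² dx.
Every integrand reduces to terms xʲ·e^(−2κx) on [0, ∞); use ∫₀^∞ xʲ·e^(−2κx) dx = j!/(2κ)^(j+1).
State is unnormalized: ∫|φ|² dx = 0.14045, and ∫φ*·V(x)·φ dx = 0.043003, so ⟨V⟩ = 0.043003 / 0.14045.
⟨V⟩ = 0.30618.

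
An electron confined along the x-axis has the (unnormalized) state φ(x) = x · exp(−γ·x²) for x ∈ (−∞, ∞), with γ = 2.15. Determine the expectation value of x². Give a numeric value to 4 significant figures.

⟨x²⟩ = ∫ x²·|φ|² dx / ∫|φ|² dx (integrals over the domain).
Expand each integrand as polynomial × e^(−2γx²) and use ∫x^(2j)·e^(−2γx²) dx = (2j−1)!!/(4γ)^j · √(π/(2γ)), odd powers → 0; here √(π/(2γ)) = 0.85475.
State is unnormalized: ∫|φ|² dx = 0.099390, and ∫φ*·x²·φ dx = 0.034671, so ⟨x²⟩ = 0.034671 / 0.099390.
⟨x²⟩ = 0.34884.

0.3488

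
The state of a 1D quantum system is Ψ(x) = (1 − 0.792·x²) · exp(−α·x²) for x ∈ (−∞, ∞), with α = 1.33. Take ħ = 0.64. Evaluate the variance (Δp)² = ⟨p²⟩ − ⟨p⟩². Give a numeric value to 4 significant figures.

1.030

Compute ⟨p⟩ and ⟨p²⟩ separately; (Δp)² = ⟨p²⟩ − ⟨p⟩².
Expand each integrand as polynomial × e^(−2αx²) and use ∫x^(2j)·e^(−2αx²) dx = (2j−1)!!/(4α)^j · √(π/(2α)), odd powers → 0; here √(π/(2α)) = 1.0868. Differentiate with the product rule, d/dx e^(−αx²) = −2αx·e^(−αx²).
Normalization: ∫|Ψ|² dx = 0.83544.
⟨p⟩ = 0.0000 and ⟨p²⟩ = 1.0296.
(Δp)² = 1.0296 − (0.0000)² = 1.0296.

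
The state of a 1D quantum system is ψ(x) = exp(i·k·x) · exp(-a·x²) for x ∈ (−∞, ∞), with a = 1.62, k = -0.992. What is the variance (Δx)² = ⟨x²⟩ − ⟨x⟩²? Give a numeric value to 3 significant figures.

Compute ⟨x⟩ and ⟨x²⟩ separately, then (Δx)² = ⟨x²⟩ − ⟨x⟩².
Gaussian moments: ∫x^(2j)·e^(−2ax²) dx = (2j−1)!!/(4a)^j · √(π/(2a)), odd powers integrate to 0; here √(π/(2a)) = 0.98470.
Normalization: ∫|ψ|² dx = 0.98470.
⟨x⟩ = 0.0000 and ⟨x²⟩ = 0.15432.
(Δx)² = 0.15432 − (0.0000)² = 0.15432.

0.154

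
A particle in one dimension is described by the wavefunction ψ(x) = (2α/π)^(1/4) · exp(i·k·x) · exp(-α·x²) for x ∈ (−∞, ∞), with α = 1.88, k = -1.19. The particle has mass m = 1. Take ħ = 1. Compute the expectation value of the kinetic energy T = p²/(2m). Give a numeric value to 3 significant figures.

T = −(ħ²/2m) d²/dx², so ⟨T⟩ = −(ħ²/2m) ∫ ψ*·ψ'' dx; with m = 1.
Gaussian moments: ∫x^(2j)·e^(−2αx²) dx = (2j−1)!!/(4α)^j · √(π/(2α)), odd powers integrate to 0; here √(π/(2α)) = 0.91407. Derivatives: ψ′ = (ik − 2αx)·ψ, ψ″ = ((ik − 2αx)² − 2α)·ψ; the odd-in-x pieces drop out.
⟨T⟩ = 1.6481.

1.65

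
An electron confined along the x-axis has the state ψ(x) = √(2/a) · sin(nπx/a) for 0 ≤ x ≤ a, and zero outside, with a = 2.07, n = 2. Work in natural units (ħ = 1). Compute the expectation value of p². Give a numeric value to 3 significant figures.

9.21

p² ψ = −ħ² d²ψ/dx²; ⟨p²⟩ = −ħ² ∫ ψ*·ψ'' dx.
d/dx sin(nπx/a) = (nπ/a)·cos(nπx/a) and d²/dx² sin(nπx/a) = −(nπ/a)²·sin(nπx/a); on 0 ≤ x ≤ a, ∫sin²(nπx/a) dx = a/2 and ∫sin(nπx/a)·cos(nπx/a) dx = 0.
⟨p²⟩ = 9.2134.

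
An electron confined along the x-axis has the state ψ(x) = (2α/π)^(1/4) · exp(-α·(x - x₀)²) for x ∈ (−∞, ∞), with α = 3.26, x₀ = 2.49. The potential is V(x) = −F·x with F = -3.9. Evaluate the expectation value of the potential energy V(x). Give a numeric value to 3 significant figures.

9.71

⟨V⟩ = ∫ V(x)·|ψ|² dx.
Gaussian moments (u = x − x₀): ∫u^(2j)·e^(−2αu²) du = (2j−1)!!/(4α)^j · √(π/(2α)), odd powers integrate to 0; here √(π/(2α)) = 0.69415.
⟨V⟩ = 9.7110.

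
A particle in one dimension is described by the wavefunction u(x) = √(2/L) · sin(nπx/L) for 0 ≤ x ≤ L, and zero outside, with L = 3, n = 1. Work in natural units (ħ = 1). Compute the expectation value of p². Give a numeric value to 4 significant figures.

1.097

p² u = −ħ² d²u/dx²; ⟨p²⟩ = −ħ² ∫ u*·u'' dx.
d/dx sin(nπx/L) = (nπ/L)·cos(nπx/L) and d²/dx² sin(nπx/L) = −(nπ/L)²·sin(nπx/L); on 0 ≤ x ≤ L, ∫sin²(nπx/L) dx = L/2 and ∫sin(nπx/L)·cos(nπx/L) dx = 0.
⟨p²⟩ = 1.0966.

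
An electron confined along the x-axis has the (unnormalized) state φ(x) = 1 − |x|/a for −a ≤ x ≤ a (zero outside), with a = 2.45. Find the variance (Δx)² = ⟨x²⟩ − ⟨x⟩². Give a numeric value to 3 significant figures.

Compute ⟨x⟩ and ⟨x²⟩ separately, then (Δx)² = ⟨x²⟩ − ⟨x⟩².
φ is even, so ∫ over [−a, a] = 2∫₀ᵃ with φ = 1 − x/a there: ∫₀ᵃ (1 − x/a)² dx = a/3, ∫₀ᵃ x²(1 − x/a)² dx = a³/30, ∫₀ᵃ x⁴(1 − x/a)² dx = a⁵/105.
Normalization: ∫|φ|² dx = 1.6333.
⟨x⟩ = 0.0000 and ⟨x²⟩ = 0.60025.
(Δx)² = 0.60025 − (0.0000)² = 0.60025.

0.600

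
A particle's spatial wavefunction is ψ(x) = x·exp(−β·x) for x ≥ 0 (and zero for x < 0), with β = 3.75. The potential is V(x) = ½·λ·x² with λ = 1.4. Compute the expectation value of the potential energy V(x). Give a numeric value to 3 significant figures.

0.149

⟨V⟩ = ∫ V(x)·|ψ|² dx / ∫|ψ|² dx.
Every integrand reduces to terms xʲ·e^(−2βx) on [0, ∞); use ∫₀^∞ xʲ·e^(−2βx) dx = j!/(2β)^(j+1).
State is unnormalized: ∫|ψ|² dx = 0.0047407, and ∫ψ*·V(x)·ψ dx = 0.00070795, so ⟨V⟩ = 0.00070795 / 0.0047407.
⟨V⟩ = 0.14933.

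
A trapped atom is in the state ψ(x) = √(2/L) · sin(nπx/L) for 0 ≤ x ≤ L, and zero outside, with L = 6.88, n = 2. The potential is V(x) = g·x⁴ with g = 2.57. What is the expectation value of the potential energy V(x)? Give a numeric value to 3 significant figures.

1.01e+03

⟨V⟩ = ∫ V(x)·|ψ|² dx.
With sin²θ = (1 − cos2θ)/2 on 0 ≤ x ≤ L: ∫sin²(nπx/L) dx = L/2, ∫x·sin²(nπx/L) dx = L²/4, ∫x²·sin²(nπx/L) dx = L³·(1/6 − 1/(4n²π²)); higher powers xᵏ the same way, integrating xᵏ·cos(2nπx/L) by parts.
⟨V⟩ = 1011.3.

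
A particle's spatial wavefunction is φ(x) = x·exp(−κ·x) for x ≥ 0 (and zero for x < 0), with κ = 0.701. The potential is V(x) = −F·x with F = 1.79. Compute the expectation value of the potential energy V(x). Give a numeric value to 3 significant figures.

-3.83

⟨V⟩ = ∫ V(x)·|φ|² dx / ∫|φ|² dx.
Every integrand reduces to terms xʲ·e^(−2κx) on [0, ∞); use ∫₀^∞ xʲ·e^(−2κx) dx = j!/(2κ)^(j+1).
State is unnormalized: ∫|φ|² dx = 0.72575, and ∫φ*·V(x)·φ dx = -2.7798, so ⟨V⟩ = -2.7798 / 0.72575.
⟨V⟩ = -3.8302.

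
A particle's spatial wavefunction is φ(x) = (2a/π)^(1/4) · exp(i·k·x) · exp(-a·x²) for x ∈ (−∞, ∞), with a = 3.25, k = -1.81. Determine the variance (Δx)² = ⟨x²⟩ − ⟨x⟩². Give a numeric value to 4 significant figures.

0.07692

Compute ⟨x⟩ and ⟨x²⟩ separately, then (Δx)² = ⟨x²⟩ − ⟨x⟩².
Gaussian moments: ∫x^(2j)·e^(−2ax²) dx = (2j−1)!!/(4a)^j · √(π/(2a)), odd powers integrate to 0; here √(π/(2a)) = 0.69521.
⟨x⟩ = 0.0000 and ⟨x²⟩ = 0.076923.
(Δx)² = 0.076923 − (0.0000)² = 0.076923.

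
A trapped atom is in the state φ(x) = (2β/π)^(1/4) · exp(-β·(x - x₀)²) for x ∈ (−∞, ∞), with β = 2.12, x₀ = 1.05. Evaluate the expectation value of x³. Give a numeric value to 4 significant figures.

⟨x³⟩ = ∫ x³·|φ|² dx (integrals over the domain).
Gaussian moments (u = x − x₀): ∫u^(2j)·e^(−2βu²) du = (2j−1)!!/(4β)^j · √(π/(2β)), odd powers integrate to 0; here √(π/(2β)) = 0.86078.
⟨x³⟩ = 1.5291.

1.529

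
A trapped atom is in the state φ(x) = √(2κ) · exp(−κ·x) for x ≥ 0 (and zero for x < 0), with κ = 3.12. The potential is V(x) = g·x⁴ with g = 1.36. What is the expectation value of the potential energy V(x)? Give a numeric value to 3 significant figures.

0.0215

⟨V⟩ = ∫ V(x)·|φ|² dx.
Every integrand reduces to terms xʲ·e^(−2κx) on [0, ∞); use ∫₀^∞ xʲ·e^(−2κx) dx = j!/(2κ)^(j+1).
⟨V⟩ = 0.021528.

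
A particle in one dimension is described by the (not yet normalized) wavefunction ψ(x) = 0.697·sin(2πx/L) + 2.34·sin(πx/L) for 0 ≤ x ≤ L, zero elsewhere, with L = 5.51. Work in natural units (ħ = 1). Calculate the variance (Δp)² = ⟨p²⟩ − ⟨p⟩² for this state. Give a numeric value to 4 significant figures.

0.4046

Compute ⟨p⟩ and ⟨p²⟩ separately; (Δp)² = ⟨p²⟩ − ⟨p⟩².
d²/dx² sin(jπx/L) = −(jπ/L)²·sin(jπx/L); on 0 ≤ x ≤ L, ∫sin²(jπx/L) dx = L/2 and ∫sin(jπx/L)·sin(lπx/L) dx = 0 for j ≠ l, so only diagonal terms survive in ∫|ψ|² and ∫ψ·ψ″; ∫ψ·ψ′ dx = [ψ²/2] between the walls = 0.
Normalization: ∫|ψ|² dx = 16.424.
⟨p⟩ = 0.0000 and ⟨p²⟩ = 0.40456.
(Δp)² = 0.40456 − (0.0000)² = 0.40456.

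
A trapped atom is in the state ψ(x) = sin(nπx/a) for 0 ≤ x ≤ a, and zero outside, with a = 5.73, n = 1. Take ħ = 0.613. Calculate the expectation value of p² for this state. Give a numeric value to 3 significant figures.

p² ψ = −ħ² d²ψ/dx²; ⟨p²⟩ = −ħ² ∫ ψ*·ψ'' dx / ∫|ψ|² dx.
d/dx sin(nπx/a) = (nπ/a)·cos(nπx/a) and d²/dx² sin(nπx/a) = −(nπ/a)²·sin(nπx/a); on 0 ≤ x ≤ a, ∫sin²(nπx/a) dx = a/2 and ∫sin(nπx/a)·cos(nπx/a) dx = 0.
State is unnormalized: ∫|ψ|² dx = 2.8650, and ∫ψ*·(−ħ² ψ'') dx = 0.32362, so ⟨p²⟩ = 0.32362 / 2.8650.
⟨p²⟩ = 0.11296.

0.113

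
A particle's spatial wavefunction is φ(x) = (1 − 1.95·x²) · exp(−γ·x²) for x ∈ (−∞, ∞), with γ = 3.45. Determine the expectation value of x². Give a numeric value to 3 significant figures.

0.0421

⟨x²⟩ = ∫ x²·|φ|² dx / ∫|φ|² dx (integrals over the domain).
Expand each integrand as polynomial × e^(−2γx²) and use ∫x^(2j)·e^(−2γx²) dx = (2j−1)!!/(4γ)^j · √(π/(2γ)), odd powers → 0; here √(π/(2γ)) = 0.67476.
State is unnormalized: ∫|φ|² dx = 0.52449, and ∫φ*·x²·φ dx = 0.022085, so ⟨x²⟩ = 0.022085 / 0.52449.
⟨x²⟩ = 0.042108.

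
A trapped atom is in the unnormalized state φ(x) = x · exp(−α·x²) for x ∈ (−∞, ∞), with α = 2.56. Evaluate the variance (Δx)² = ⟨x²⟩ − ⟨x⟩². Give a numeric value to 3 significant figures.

Compute ⟨x⟩ and ⟨x²⟩ separately, then (Δx)² = ⟨x²⟩ − ⟨x⟩².
Expand each integrand as polynomial × e^(−2αx²) and use ∫x^(2j)·e^(−2αx²) dx = (2j−1)!!/(4α)^j · √(π/(2α)), odd powers → 0; here √(π/(2α)) = 0.78332.
Normalization: ∫|φ|² dx = 0.076496.
⟨x⟩ = 0.0000 and ⟨x²⟩ = 0.29297.
(Δx)² = 0.29297 − (0.0000)² = 0.29297.

0.293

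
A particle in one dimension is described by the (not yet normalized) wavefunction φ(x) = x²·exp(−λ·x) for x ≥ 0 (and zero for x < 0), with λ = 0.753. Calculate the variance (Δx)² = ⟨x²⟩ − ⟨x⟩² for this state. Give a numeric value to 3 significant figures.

2.20

Compute ⟨x⟩ and ⟨x²⟩ separately, then (Δx)² = ⟨x²⟩ − ⟨x⟩².
Every integrand reduces to terms xʲ·e^(−2λx) on [0, ∞); use ∫₀^∞ xʲ·e^(−2λx) dx = j!/(2λ)^(j+1).
Normalization: ∫|φ|² dx = 3.0980.
⟨x⟩ = 3.3201 and ⟨x²⟩ = 13.227.
(Δx)² = 13.227 − (3.3201)² = 2.2046.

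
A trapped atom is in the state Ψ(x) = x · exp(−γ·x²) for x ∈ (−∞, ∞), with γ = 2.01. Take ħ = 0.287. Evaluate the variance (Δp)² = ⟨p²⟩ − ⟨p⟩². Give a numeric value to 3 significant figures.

0.497

Compute ⟨p⟩ and ⟨p²⟩ separately; (Δp)² = ⟨p²⟩ − ⟨p⟩².
Expand each integrand as polynomial × e^(−2γx²) and use ∫x^(2j)·e^(−2γx²) dx = (2j−1)!!/(4γ)^j · √(π/(2γ)), odd powers → 0; here √(π/(2γ)) = 0.88402. Differentiate with the product rule, d/dx e^(−γx²) = −2γx·e^(−γx²).
Normalization: ∫|Ψ|² dx = 0.10995.
⟨p⟩ = 0.0000 and ⟨p²⟩ = 0.49669.
(Δp)² = 0.49669 − (0.0000)² = 0.49669.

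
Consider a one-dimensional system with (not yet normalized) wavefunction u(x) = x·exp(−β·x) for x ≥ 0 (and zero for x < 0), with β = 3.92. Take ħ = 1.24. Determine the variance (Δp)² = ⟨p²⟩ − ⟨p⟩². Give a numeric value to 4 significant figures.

23.63

Compute ⟨p⟩ and ⟨p²⟩ separately; (Δp)² = ⟨p²⟩ − ⟨p⟩².
Differentiate x·exp(−β·x) with the product rule; every integrand then reduces to terms xʲ·e^(−2βx) on [0, ∞), with ∫₀^∞ xʲ·e^(−2βx) dx = j!/(2β)^(j+1).
Normalization: ∫|u|² dx = 0.0041503.
⟨p⟩ = 0.0000 and ⟨p²⟩ = 23.627.
(Δp)² = 23.627 − (0.0000)² = 23.627.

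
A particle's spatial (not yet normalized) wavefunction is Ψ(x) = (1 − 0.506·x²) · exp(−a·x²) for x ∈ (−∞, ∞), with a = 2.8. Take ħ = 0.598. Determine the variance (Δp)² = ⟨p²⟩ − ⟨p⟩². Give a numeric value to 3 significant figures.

Compute ⟨p⟩ and ⟨p²⟩ separately; (Δp)² = ⟨p²⟩ − ⟨p⟩².
Expand each integrand as polynomial × e^(−2ax²) and use ∫x^(2j)·e^(−2ax²) dx = (2j−1)!!/(4a)^j · √(π/(2a)), odd powers → 0; here √(π/(2a)) = 0.74900. Differentiate with the product rule, d/dx e^(−ax²) = −2ax·e^(−ax²).
Normalization: ∫|Ψ|² dx = 0.68591.
⟨p⟩ = 0.0000 and ⟨p²⟩ = 1.2078.
(Δp)² = 1.2078 − (0.0000)² = 1.2078.

1.21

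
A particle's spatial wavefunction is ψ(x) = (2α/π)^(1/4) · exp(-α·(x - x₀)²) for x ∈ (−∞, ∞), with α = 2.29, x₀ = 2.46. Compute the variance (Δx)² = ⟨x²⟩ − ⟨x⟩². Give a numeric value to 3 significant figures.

0.109

Compute ⟨x⟩ and ⟨x²⟩ separately, then (Δx)² = ⟨x²⟩ − ⟨x⟩².
Gaussian moments (u = x − x₀): ∫u^(2j)·e^(−2αu²) du = (2j−1)!!/(4α)^j · √(π/(2α)), odd powers integrate to 0; here √(π/(2α)) = 0.82821.
⟨x⟩ = 2.4600 and ⟨x²⟩ = 6.1608.
(Δx)² = 6.1608 − (2.4600)² = 0.10917.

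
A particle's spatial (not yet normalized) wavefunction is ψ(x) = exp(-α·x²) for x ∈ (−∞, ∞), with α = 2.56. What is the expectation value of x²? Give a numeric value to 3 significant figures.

⟨x²⟩ = ∫ x²·|ψ|² dx / ∫|ψ|² dx (integrals over the domain).
Gaussian moments: ∫x^(2j)·e^(−2αx²) dx = (2j−1)!!/(4α)^j · √(π/(2α)), odd powers integrate to 0; here √(π/(2α)) = 0.78332.
State is unnormalized: ∫|ψ|² dx = 0.78332, and ∫ψ*·x²·ψ dx = 0.076496, so ⟨x²⟩ = 0.076496 / 0.78332.
⟨x²⟩ = 0.097656.

0.0977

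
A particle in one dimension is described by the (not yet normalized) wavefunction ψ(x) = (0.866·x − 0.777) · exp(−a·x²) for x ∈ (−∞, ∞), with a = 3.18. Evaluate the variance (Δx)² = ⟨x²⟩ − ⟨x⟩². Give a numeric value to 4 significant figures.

Compute ⟨x⟩ and ⟨x²⟩ separately, then (Δx)² = ⟨x²⟩ − ⟨x⟩².
Expand each integrand as polynomial × e^(−2ax²) and use ∫x^(2j)·e^(−2ax²) dx = (2j−1)!!/(4a)^j · √(π/(2a)), odd powers → 0; here √(π/(2a)) = 0.70282.
Normalization: ∫|ψ|² dx = 0.46575.
⟨x⟩ = -0.15965 and ⟨x²⟩ = 0.092605.
(Δx)² = 0.092605 − (-0.15965)² = 0.067117.

0.06712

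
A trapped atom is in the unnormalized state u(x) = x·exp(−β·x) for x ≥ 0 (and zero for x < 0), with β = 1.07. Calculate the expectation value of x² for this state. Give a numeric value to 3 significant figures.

2.62

⟨x²⟩ = ∫ x²·|u|² dx / ∫|u|² dx (integrals over the domain).
Every integrand reduces to terms xʲ·e^(−2βx) on [0, ∞); use ∫₀^∞ xʲ·e^(−2βx) dx = j!/(2β)^(j+1).
State is unnormalized: ∫|u|² dx = 0.20407, and ∫u*·x²·u dx = 0.53474, so ⟨x²⟩ = 0.53474 / 0.20407.
⟨x²⟩ = 2.6203.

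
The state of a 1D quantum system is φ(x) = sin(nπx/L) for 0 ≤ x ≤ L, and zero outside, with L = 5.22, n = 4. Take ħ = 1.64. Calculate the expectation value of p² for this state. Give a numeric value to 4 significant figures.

15.59

p² φ = −ħ² d²φ/dx²; ⟨p²⟩ = −ħ² ∫ φ*·φ'' dx / ∫|φ|² dx.
d/dx sin(nπx/L) = (nπ/L)·cos(nπx/L) and d²/dx² sin(nπx/L) = −(nπ/L)²·sin(nπx/L); on 0 ≤ x ≤ L, ∫sin²(nπx/L) dx = L/2 and ∫sin(nπx/L)·cos(nπx/L) dx = 0.
State is unnormalized: ∫|φ|² dx = 2.6100, and ∫φ*·(−ħ² φ'') dx = 40.682, so ⟨p²⟩ = 40.682 / 2.6100.
⟨p²⟩ = 15.587.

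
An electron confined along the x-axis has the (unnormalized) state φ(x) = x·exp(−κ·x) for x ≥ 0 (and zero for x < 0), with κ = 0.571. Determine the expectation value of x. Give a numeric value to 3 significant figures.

2.63

⟨x⟩ = ∫ x·|φ|² dx / ∫|φ|² dx (integrals over the domain).
Every integrand reduces to terms xʲ·e^(−2κx) on [0, ∞); use ∫₀^∞ xʲ·e^(−2κx) dx = j!/(2κ)^(j+1).
State is unnormalized: ∫|φ|² dx = 1.3429, and ∫φ*·x·φ dx = 3.5277, so ⟨x⟩ = 3.5277 / 1.3429.
⟨x⟩ = 2.6270.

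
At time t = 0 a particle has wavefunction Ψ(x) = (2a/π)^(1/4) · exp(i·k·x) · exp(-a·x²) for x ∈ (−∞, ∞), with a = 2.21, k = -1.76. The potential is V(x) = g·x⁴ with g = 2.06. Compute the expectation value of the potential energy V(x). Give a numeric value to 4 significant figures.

0.07908

⟨V⟩ = ∫ V(x)·|Ψ|² dx.
Gaussian moments: ∫x^(2j)·e^(−2ax²) dx = (2j−1)!!/(4a)^j · √(π/(2a)), odd powers integrate to 0; here √(π/(2a)) = 0.84307.
⟨V⟩ = 0.079083.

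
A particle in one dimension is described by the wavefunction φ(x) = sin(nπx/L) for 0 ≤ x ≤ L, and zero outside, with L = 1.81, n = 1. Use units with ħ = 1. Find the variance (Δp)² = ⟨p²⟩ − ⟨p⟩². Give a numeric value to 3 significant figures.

Compute ⟨p⟩ and ⟨p²⟩ separately; (Δp)² = ⟨p²⟩ − ⟨p⟩².
d/dx sin(nπx/L) = (nπ/L)·cos(nπx/L) and d²/dx² sin(nπx/L) = −(nπ/L)²·sin(nπx/L); on 0 ≤ x ≤ L, ∫sin²(nπx/L) dx = L/2 and ∫sin(nπx/L)·cos(nπx/L) dx = 0.
Normalization: ∫|φ|² dx = 0.90500.
⟨p⟩ = 0.0000 and ⟨p²⟩ = 3.0126.
(Δp)² = 3.0126 − (0.0000)² = 3.0126.

3.01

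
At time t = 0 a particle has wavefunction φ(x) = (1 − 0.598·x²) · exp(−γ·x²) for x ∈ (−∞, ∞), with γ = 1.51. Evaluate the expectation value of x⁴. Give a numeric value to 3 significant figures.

⟨x⁴⟩ = ∫ x⁴·|φ|² dx / ∫|φ|² dx (integrals over the domain).
Expand each integrand as polynomial × e^(−2γx²) and use ∫x^(2j)·e^(−2γx²) dx = (2j−1)!!/(4γ)^j · √(π/(2γ)), odd powers → 0; here √(π/(2γ)) = 1.0199.
State is unnormalized: ∫|φ|² dx = 0.84797, and ∫φ*·x⁴·φ dx = 0.029608, so ⟨x⁴⟩ = 0.029608 / 0.84797.
⟨x⁴⟩ = 0.034917.

0.0349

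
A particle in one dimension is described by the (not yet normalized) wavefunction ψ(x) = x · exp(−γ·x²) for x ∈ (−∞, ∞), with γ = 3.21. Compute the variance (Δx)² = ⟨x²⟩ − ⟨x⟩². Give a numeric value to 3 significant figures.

0.234

Compute ⟨x⟩ and ⟨x²⟩ separately, then (Δx)² = ⟨x²⟩ − ⟨x⟩².
Expand each integrand as polynomial × e^(−2γx²) and use ∫x^(2j)·e^(−2γx²) dx = (2j−1)!!/(4γ)^j · √(π/(2γ)), odd powers → 0; here √(π/(2γ)) = 0.69953.
Normalization: ∫|ψ|² dx = 0.054481.
⟨x⟩ = 0.0000 and ⟨x²⟩ = 0.23364.
(Δx)² = 0.23364 − (0.0000)² = 0.23364.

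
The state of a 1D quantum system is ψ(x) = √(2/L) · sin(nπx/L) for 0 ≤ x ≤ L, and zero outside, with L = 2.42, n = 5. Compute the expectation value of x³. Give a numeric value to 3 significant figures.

3.50

⟨x³⟩ = ∫ x³·|ψ|² dx (integrals over the domain).
With sin²θ = (1 − cos2θ)/2 on 0 ≤ x ≤ L: ∫sin²(nπx/L) dx = L/2, ∫x·sin²(nπx/L) dx = L²/4, ∫x²·sin²(nπx/L) dx = L³·(1/6 − 1/(4n²π²)); higher powers xᵏ the same way, integrating xᵏ·cos(2nπx/L) by parts.
⟨x³⟩ = 3.5000.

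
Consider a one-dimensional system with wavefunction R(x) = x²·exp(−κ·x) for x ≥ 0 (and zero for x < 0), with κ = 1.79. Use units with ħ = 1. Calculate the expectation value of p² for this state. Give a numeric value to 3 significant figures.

p² R = −ħ² d²R/dx²; ⟨p²⟩ = −ħ² ∫ R*·R'' dx / ∫|R|² dx.
Differentiate x²·exp(−κ·x) with the product rule; every integrand then reduces to terms xʲ·e^(−2κx) on [0, ∞), with ∫₀^∞ xʲ·e^(−2κx) dx = j!/(2κ)^(j+1).
State is unnormalized: ∫|R|² dx = 0.040813, and ∫R*·(−ħ² R'') dx = 0.043589, so ⟨p²⟩ = 0.043589 / 0.040813.
⟨p²⟩ = 1.0680.

1.07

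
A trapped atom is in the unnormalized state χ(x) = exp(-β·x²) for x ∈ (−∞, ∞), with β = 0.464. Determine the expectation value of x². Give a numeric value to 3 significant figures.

⟨x²⟩ = ∫ x²·|χ|² dx / ∫|χ|² dx (integrals over the domain).
Gaussian moments: ∫x^(2j)·e^(−2βx²) dx = (2j−1)!!/(4β)^j · √(π/(2β)), odd powers integrate to 0; here √(π/(2β)) = 1.8399.
State is unnormalized: ∫|χ|² dx = 1.8399, and ∫χ*·x²·χ dx = 0.99134, so ⟨x²⟩ = 0.99134 / 1.8399.
⟨x²⟩ = 0.53879.

0.539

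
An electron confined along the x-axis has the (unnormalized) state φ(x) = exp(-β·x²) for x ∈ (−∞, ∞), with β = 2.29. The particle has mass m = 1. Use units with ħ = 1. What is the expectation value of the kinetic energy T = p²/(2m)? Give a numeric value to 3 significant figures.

1.15

T = −(ħ²/2m) d²/dx², so ⟨T⟩ = −(ħ²/2m) ∫ φ*·φ'' dx / ∫|φ|² dx; with m = 1.
Gaussian moments: ∫x^(2j)·e^(−2βx²) dx = (2j−1)!!/(4β)^j · √(π/(2β)), odd powers integrate to 0; here √(π/(2β)) = 0.82821. Derivatives: d/dx e^(−βx²) = −2βx·e^(−βx²), d²/dx² e^(−βx²) = (4β²x² − 2β)·e^(−βx²).
State is unnormalized: ∫|φ|² dx = 0.82821, and ∫φ*·(−ħ²/2m · φ'') dx = 0.94830, so ⟨T⟩ = 0.94830 / 0.82821.
⟨T⟩ = 1.1450.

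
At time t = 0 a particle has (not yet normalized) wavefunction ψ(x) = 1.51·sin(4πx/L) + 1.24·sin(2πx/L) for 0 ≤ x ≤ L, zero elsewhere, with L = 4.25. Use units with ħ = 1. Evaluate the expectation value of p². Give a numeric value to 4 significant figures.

6.102

p² ψ = −ħ² d²ψ/dx²; ⟨p²⟩ = −ħ² ∫ ψ*·ψ'' dx / ∫|ψ|² dx.
d²/dx² sin(jπx/L) = −(jπ/L)²·sin(jπx/L); on 0 ≤ x ≤ L, ∫sin²(jπx/L) dx = L/2 and ∫sin(jπx/L)·sin(lπx/L) dx = 0 for j ≠ l, so only diagonal terms survive in ∫|ψ|² and ∫ψ·ψ″; ∫ψ·ψ′ dx = [ψ²/2] between the walls = 0.
State is unnormalized: ∫|ψ|² dx = 8.1126, and ∫ψ*·(−ħ² ψ'') dx = 49.501, so ⟨p²⟩ = 49.501 / 8.1126.
⟨p²⟩ = 6.1018.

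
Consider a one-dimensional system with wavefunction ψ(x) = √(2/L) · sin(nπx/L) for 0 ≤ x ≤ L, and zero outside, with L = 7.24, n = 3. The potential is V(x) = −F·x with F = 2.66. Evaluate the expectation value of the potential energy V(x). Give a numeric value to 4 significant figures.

-9.629

⟨V⟩ = ∫ V(x)·|ψ|² dx.
With sin²θ = (1 − cos2θ)/2 on 0 ≤ x ≤ L: ∫sin²(nπx/L) dx = L/2, ∫x·sin²(nπx/L) dx = L²/4, ∫x²·sin²(nπx/L) dx = L³·(1/6 − 1/(4n²π²)); higher powers xᵏ the same way, integrating xᵏ·cos(2nπx/L) by parts.
⟨V⟩ = -9.6292.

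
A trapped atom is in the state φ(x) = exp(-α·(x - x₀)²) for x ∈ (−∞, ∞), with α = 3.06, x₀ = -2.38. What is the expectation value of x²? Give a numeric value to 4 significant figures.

⟨x²⟩ = ∫ x²·|φ|² dx / ∫|φ|² dx (integrals over the domain).
Gaussian moments (u = x − x₀): ∫u^(2j)·e^(−2αu²) du = (2j−1)!!/(4α)^j · √(π/(2α)), odd powers integrate to 0; here √(π/(2α)) = 0.71647.
State is unnormalized: ∫|φ|² dx = 0.71647, and ∫φ*·x²·φ dx = 4.1169, so ⟨x²⟩ = 4.1169 / 0.71647.
⟨x²⟩ = 5.7461.

5.746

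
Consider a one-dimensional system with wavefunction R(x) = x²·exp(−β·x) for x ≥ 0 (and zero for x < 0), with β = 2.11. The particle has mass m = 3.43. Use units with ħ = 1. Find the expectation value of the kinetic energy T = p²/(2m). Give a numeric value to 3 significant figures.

T = −(ħ²/2m) d²/dx², so ⟨T⟩ = −(ħ²/2m) ∫ R*·R'' dx / ∫|R|² dx; with m = 3.43.
Differentiate x²·exp(−β·x) with the product rule; every integrand then reduces to terms xʲ·e^(−2βx) on [0, ∞), with ∫₀^∞ xʲ·e^(−2βx) dx = j!/(2β)^(j+1).
State is unnormalized: ∫|R|² dx = 0.017933, and ∫R*·(−ħ²/2m · R'') dx = 0.0038794, so ⟨T⟩ = 0.0038794 / 0.017933.
⟨T⟩ = 0.21633.

0.216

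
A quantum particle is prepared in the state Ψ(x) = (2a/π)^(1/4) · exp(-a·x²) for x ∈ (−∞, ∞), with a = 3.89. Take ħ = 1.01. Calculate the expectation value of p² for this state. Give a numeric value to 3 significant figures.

p² Ψ = −ħ² d²Ψ/dx²; ⟨p²⟩ = −ħ² ∫ Ψ*·Ψ'' dx.
Gaussian moments: ∫x^(2j)·e^(−2ax²) dx = (2j−1)!!/(4a)^j · √(π/(2a)), odd powers integrate to 0; here √(π/(2a)) = 0.63546. Derivatives: d/dx e^(−ax²) = −2ax·e^(−ax²), d²/dx² e^(−ax²) = (4a²x² − 2a)·e^(−ax²).
⟨p²⟩ = 3.9682.

3.97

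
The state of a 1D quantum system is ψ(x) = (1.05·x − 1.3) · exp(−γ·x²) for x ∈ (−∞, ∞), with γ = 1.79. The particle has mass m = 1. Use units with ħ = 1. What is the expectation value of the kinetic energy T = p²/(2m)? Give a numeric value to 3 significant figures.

1.04

T = −(ħ²/2m) d²/dx², so ⟨T⟩ = −(ħ²/2m) ∫ ψ*·ψ'' dx / ∫|ψ|² dx; with m = 1.
Expand each integrand as polynomial × e^(−2γx²) and use ∫x^(2j)·e^(−2γx²) dx = (2j−1)!!/(4γ)^j · √(π/(2γ)), odd powers → 0; here √(π/(2γ)) = 0.93677. Differentiate with the product rule, d/dx e^(−γx²) = −2γx·e^(−γx²).
State is unnormalized: ∫|ψ|² dx = 1.7274, and ∫ψ*·(−ħ²/2m · ψ'') dx = 1.8042, so ⟨T⟩ = 1.8042 / 1.7274.
⟨T⟩ = 1.0445.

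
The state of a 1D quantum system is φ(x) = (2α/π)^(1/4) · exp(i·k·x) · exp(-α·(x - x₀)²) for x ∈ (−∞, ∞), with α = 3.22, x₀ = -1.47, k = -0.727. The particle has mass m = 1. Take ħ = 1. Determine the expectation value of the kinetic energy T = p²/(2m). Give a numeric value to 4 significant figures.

1.874

T = −(ħ²/2m) d²/dx², so ⟨T⟩ = −(ħ²/2m) ∫ φ*·φ'' dx; with m = 1.
Gaussian moments (u = x − x₀): ∫u^(2j)·e^(−2αu²) du = (2j−1)!!/(4α)^j · √(π/(2α)), odd powers integrate to 0; here √(π/(2α)) = 0.69844. Derivatives: φ′ = (ik − 2αu)·φ, φ″ = ((ik − 2αu)² − 2α)·φ; the odd-in-u pieces drop out.
⟨T⟩ = 1.8743.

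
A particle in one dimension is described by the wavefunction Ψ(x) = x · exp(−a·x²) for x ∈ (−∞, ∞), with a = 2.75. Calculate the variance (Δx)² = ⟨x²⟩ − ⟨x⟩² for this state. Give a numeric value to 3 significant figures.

0.273

Compute ⟨x⟩ and ⟨x²⟩ separately, then (Δx)² = ⟨x²⟩ − ⟨x⟩².
Expand each integrand as polynomial × e^(−2ax²) and use ∫x^(2j)·e^(−2ax²) dx = (2j−1)!!/(4a)^j · √(π/(2a)), odd powers → 0; here √(π/(2a)) = 0.75578.
Normalization: ∫|Ψ|² dx = 0.068707.
⟨x⟩ = 0.0000 and ⟨x²⟩ = 0.27273.
(Δx)² = 0.27273 − (0.0000)² = 0.27273.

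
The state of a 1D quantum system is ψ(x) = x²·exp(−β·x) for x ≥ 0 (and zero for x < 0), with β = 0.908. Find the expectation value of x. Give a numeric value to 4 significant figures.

2.753

⟨x⟩ = ∫ x·|ψ|² dx / ∫|ψ|² dx (integrals over the domain).
Every integrand reduces to terms xʲ·e^(−2βx) on [0, ∞); use ∫₀^∞ xʲ·e^(−2βx) dx = j!/(2β)^(j+1).
State is unnormalized: ∫|ψ|² dx = 1.2152, and ∫ψ*·x·ψ dx = 3.3457, so ⟨x⟩ = 3.3457 / 1.2152.
⟨x⟩ = 2.7533.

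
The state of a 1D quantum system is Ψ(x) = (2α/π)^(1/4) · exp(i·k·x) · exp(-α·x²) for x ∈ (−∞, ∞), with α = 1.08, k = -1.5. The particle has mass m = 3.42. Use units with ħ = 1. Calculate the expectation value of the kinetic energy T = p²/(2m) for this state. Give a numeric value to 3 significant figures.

0.487

T = −(ħ²/2m) d²/dx², so ⟨T⟩ = −(ħ²/2m) ∫ Ψ*·Ψ'' dx; with m = 3.42.
Gaussian moments: ∫x^(2j)·e^(−2αx²) dx = (2j−1)!!/(4α)^j · √(π/(2α)), odd powers integrate to 0; here √(π/(2α)) = 1.2060. Derivatives: Ψ′ = (ik − 2αx)·Ψ, Ψ″ = ((ik − 2αx)² − 2α)·Ψ; the odd-in-x pieces drop out.
⟨T⟩ = 0.48684.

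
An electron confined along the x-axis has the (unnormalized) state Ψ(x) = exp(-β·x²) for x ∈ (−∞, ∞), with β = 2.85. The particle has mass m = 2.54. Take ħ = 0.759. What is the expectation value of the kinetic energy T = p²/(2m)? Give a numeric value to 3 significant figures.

0.323

T = −(ħ²/2m) d²/dx², so ⟨T⟩ = −(ħ²/2m) ∫ Ψ*·Ψ'' dx / ∫|Ψ|² dx; with m = 2.54.
Gaussian moments: ∫x^(2j)·e^(−2βx²) dx = (2j−1)!!/(4β)^j · √(π/(2β)), odd powers integrate to 0; here √(π/(2β)) = 0.74240. Derivatives: d/dx e^(−βx²) = −2βx·e^(−βx²), d²/dx² e^(−βx²) = (4β²x² − 2β)·e^(−βx²).
State is unnormalized: ∫|Ψ|² dx = 0.74240, and ∫Ψ*·(−ħ²/2m · Ψ'') dx = 0.23994, so ⟨T⟩ = 0.23994 / 0.74240.
⟨T⟩ = 0.32320.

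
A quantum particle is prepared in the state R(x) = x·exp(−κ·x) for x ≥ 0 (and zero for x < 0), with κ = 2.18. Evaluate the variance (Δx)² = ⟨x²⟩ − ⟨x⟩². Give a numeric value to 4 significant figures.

Compute ⟨x⟩ and ⟨x²⟩ separately, then (Δx)² = ⟨x²⟩ − ⟨x⟩².
Every integrand reduces to terms xʲ·e^(−2κx) on [0, ∞); use ∫₀^∞ xʲ·e^(−2κx) dx = j!/(2κ)^(j+1).
Normalization: ∫|R|² dx = 0.024131.
⟨x⟩ = 0.68807 and ⟨x²⟩ = 0.63126.
(Δx)² = 0.63126 − (0.68807)² = 0.15781.

0.1578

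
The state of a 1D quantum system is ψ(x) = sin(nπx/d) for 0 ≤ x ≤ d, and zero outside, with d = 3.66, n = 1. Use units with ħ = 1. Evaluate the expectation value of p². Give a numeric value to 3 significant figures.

0.737

p² ψ = −ħ² d²ψ/dx²; ⟨p²⟩ = −ħ² ∫ ψ*·ψ'' dx / ∫|ψ|² dx.
d/dx sin(nπx/d) = (nπ/d)·cos(nπx/d) and d²/dx² sin(nπx/d) = −(nπ/d)²·sin(nπx/d); on 0 ≤ x ≤ d, ∫sin²(nπx/d) dx = d/2 and ∫sin(nπx/d)·cos(nπx/d) dx = 0.
State is unnormalized: ∫|ψ|² dx = 1.8300, and ∫ψ*·(−ħ² ψ'') dx = 1.3483, so ⟨p²⟩ = 1.3483 / 1.8300.
⟨p²⟩ = 0.73678.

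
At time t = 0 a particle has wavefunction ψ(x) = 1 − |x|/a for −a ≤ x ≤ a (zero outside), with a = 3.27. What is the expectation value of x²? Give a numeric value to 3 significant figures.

⟨x²⟩ = ∫ x²·|ψ|² dx / ∫|ψ|² dx (integrals over the domain).
ψ is even, so ∫ over [−a, a] = 2∫₀ᵃ with ψ = 1 − x/a there: ∫₀ᵃ (1 − x/a)² dx = a/3, ∫₀ᵃ x²(1 − x/a)² dx = a³/30, ∫₀ᵃ x⁴(1 − x/a)² dx = a⁵/105.
State is unnormalized: ∫|ψ|² dx = 2.1800, and ∫ψ*·x²·ψ dx = 2.3311, so ⟨x²⟩ = 2.3311 / 2.1800.
⟨x²⟩ = 1.0693.

1.07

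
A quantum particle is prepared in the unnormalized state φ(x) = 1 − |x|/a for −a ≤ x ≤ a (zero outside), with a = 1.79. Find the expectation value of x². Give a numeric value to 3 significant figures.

⟨x²⟩ = ∫ x²·|φ|² dx / ∫|φ|² dx (integrals over the domain).
φ is even, so ∫ over [−a, a] = 2∫₀ᵃ with φ = 1 − x/a there: ∫₀ᵃ (1 − x/a)² dx = a/3, ∫₀ᵃ x²(1 − x/a)² dx = a³/30, ∫₀ᵃ x⁴(1 − x/a)² dx = a⁵/105.
State is unnormalized: ∫|φ|² dx = 1.1933, and ∫φ*·x²·φ dx = 0.38236, so ⟨x²⟩ = 0.38236 / 1.1933.
⟨x²⟩ = 0.32041.

0.320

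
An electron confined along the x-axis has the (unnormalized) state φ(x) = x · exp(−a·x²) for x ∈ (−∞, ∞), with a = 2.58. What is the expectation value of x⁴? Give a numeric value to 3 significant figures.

0.141

⟨x⁴⟩ = ∫ x⁴·|φ|² dx / ∫|φ|² dx (integrals over the domain).
Expand each integrand as polynomial × e^(−2ax²) and use ∫x^(2j)·e^(−2ax²) dx = (2j−1)!!/(4a)^j · √(π/(2a)), odd powers → 0; here √(π/(2a)) = 0.78028.
State is unnormalized: ∫|φ|² dx = 0.075608, and ∫φ*·x⁴·φ dx = 0.010649, so ⟨x⁴⟩ = 0.010649 / 0.075608.
⟨x⁴⟩ = 0.14084.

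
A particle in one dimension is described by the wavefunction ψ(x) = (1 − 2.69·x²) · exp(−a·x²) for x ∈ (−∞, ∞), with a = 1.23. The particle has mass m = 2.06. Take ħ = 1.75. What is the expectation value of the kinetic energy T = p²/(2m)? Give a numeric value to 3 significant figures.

4.76

T = −(ħ²/2m) d²/dx², so ⟨T⟩ = −(ħ²/2m) ∫ ψ*·ψ'' dx / ∫|ψ|² dx; with m = 2.06.
Expand each integrand as polynomial × e^(−2ax²) and use ∫x^(2j)·e^(−2ax²) dx = (2j−1)!!/(4a)^j · √(π/(2a)), odd powers → 0; here √(π/(2a)) = 1.1301. Differentiate with the product rule, d/dx e^(−ax²) = −2ax·e^(−ax²).
State is unnormalized: ∫|ψ|² dx = 0.90779, and ∫ψ*·(−ħ²/2m · ψ'') dx = 4.3251, so ⟨T⟩ = 4.3251 / 0.90779.
⟨T⟩ = 4.7644.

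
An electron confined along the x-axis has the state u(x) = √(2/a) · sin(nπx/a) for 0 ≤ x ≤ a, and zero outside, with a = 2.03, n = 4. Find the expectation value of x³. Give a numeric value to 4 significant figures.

⟨x³⟩ = ∫ x³·|u|² dx (integrals over the domain).
With sin²θ = (1 − cos2θ)/2 on 0 ≤ x ≤ a: ∫sin²(nπx/a) dx = a/2, ∫x·sin²(nπx/a) dx = a²/4, ∫x²·sin²(nπx/a) dx = a³·(1/6 − 1/(4n²π²)); higher powers xᵏ the same way, integrating xᵏ·cos(2nπx/a) by parts.
⟨x³⟩ = 2.0516.

2.052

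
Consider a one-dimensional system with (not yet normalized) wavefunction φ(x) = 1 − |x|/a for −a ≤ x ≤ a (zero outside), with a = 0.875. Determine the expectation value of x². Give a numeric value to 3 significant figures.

0.0766

⟨x²⟩ = ∫ x²·|φ|² dx / ∫|φ|² dx (integrals over the domain).
φ is even, so ∫ over [−a, a] = 2∫₀ᵃ with φ = 1 − x/a there: ∫₀ᵃ (1 − x/a)² dx = a/3, ∫₀ᵃ x²(1 − x/a)² dx = a³/30, ∫₀ᵃ x⁴(1 − x/a)² dx = a⁵/105.
State is unnormalized: ∫|φ|² dx = 0.58333, and ∫φ*·x²·φ dx = 0.044661, so ⟨x²⟩ = 0.044661 / 0.58333.
⟨x²⟩ = 0.076563.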